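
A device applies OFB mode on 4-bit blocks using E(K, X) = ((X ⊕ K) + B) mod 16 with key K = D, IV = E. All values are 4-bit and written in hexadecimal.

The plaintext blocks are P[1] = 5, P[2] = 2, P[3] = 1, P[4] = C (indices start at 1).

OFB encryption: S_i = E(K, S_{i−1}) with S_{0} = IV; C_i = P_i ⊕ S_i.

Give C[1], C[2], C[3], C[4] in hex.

C[1]: S = E(K, E) = E; 5 ⊕ E = B.
C[2]: S = E(K, E) = E; 2 ⊕ E = C.
C[3]: S = E(K, E) = E; 1 ⊕ E = F.
C[4]: S = E(K, E) = E; C ⊕ E = 2.

C[1] = B, C[2] = C, C[3] = F, C[4] = 2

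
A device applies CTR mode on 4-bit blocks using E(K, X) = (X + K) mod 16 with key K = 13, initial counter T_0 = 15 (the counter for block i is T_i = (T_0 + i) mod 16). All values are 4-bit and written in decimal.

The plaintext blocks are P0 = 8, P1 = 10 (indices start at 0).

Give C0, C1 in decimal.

CTR encryption: S_i = E(K, T_i) where T_i is the counter for block i; C_i = P_i ⊕ S_i.
C0: T = 15, S = E(K, T) = 12; 8 ⊕ 12 = 4.
C1: T = 0, S = E(K, T) = 13; 10 ⊕ 13 = 7.

C0 = 4, C1 = 7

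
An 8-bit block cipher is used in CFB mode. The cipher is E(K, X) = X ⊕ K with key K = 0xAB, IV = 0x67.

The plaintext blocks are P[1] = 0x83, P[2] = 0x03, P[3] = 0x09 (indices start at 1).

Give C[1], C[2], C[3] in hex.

C[1] = 0x4F, C[2] = 0xE7, C[3] = 0x45

CFB encryption: C_i = P_i ⊕ E(K, C_{i−1}), with C_{0} = IV.
C[1]: E(K, 0x67) = 0xCC; 0x83 ⊕ 0xCC = 0x4F.
C[2]: E(K, 0x4F) = 0xE4; 0x03 ⊕ 0xE4 = 0xE7.
C[3]: E(K, 0xE7) = 0x4C; 0x09 ⊕ 0x4C = 0x45.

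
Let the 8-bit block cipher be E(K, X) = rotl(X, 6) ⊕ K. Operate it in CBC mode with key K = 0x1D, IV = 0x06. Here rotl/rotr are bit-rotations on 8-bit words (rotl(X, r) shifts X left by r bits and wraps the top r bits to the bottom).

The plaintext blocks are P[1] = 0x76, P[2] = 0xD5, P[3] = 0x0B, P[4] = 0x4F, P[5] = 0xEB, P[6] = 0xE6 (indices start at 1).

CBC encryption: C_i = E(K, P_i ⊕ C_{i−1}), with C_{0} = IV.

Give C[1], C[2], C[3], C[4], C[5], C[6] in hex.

C[1] = 0x01, C[2] = 0x28, C[3] = 0xD5, C[4] = 0xBB, C[5] = 0x09, C[6] = 0xE6

C[1]: P[1] ⊕ 0x06 = 0x70; E(K, 0x70) = 0x01.
C[2]: P[2] ⊕ 0x01 = 0xD4; E(K, 0xD4) = 0x28.
C[3]: P[3] ⊕ 0x28 = 0x23; E(K, 0x23) = 0xD5.
C[4]: P[4] ⊕ 0xD5 = 0x9A; E(K, 0x9A) = 0xBB.
C[5]: P[5] ⊕ 0xBB = 0x50; E(K, 0x50) = 0x09.
C[6]: P[6] ⊕ 0x09 = 0xEF; E(K, 0xEF) = 0xE6.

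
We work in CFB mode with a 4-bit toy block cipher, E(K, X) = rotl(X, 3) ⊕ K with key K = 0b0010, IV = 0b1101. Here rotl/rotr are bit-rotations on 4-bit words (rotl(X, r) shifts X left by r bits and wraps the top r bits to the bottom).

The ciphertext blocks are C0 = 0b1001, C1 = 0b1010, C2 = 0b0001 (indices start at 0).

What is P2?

CFB decryption: P_i = C_i ⊕ E(K, C_{i−1}), with C_{−1} = IV.
P2: E(K, 0b1010) = 0b0111; 0b0001 ⊕ 0b0111 = 0b0110.

P2 = 0b0110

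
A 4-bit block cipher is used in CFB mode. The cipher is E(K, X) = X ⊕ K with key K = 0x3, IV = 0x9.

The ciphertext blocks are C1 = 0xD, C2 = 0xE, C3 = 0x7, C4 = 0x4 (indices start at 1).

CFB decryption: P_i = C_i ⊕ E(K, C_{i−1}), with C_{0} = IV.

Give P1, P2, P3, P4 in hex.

P1: E(K, 0x9) = 0xA; 0xD ⊕ 0xA = 0x7.
P2: E(K, 0xD) = 0xE; 0xE ⊕ 0xE = 0x0.
P3: E(K, 0xE) = 0xD; 0x7 ⊕ 0xD = 0xA.
P4: E(K, 0x7) = 0x4; 0x4 ⊕ 0x4 = 0x0.

P1 = 0x7, P2 = 0x0, P3 = 0xA, P4 = 0x0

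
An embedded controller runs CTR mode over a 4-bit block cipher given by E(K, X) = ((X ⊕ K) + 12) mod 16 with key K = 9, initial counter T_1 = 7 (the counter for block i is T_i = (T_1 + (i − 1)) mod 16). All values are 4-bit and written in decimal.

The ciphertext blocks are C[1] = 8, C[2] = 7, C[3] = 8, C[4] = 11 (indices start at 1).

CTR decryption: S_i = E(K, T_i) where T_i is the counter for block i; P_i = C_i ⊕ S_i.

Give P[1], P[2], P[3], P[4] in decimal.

P[1]: T = 7, S = E(K, T) = 10; 8 ⊕ 10 = 2.
P[2]: T = 8, S = E(K, T) = 13; 7 ⊕ 13 = 10.
P[3]: T = 9, S = E(K, T) = 12; 8 ⊕ 12 = 4.
P[4]: T = 10, S = E(K, T) = 15; 11 ⊕ 15 = 4.

P[1] = 2, P[2] = 10, P[3] = 4, P[4] = 4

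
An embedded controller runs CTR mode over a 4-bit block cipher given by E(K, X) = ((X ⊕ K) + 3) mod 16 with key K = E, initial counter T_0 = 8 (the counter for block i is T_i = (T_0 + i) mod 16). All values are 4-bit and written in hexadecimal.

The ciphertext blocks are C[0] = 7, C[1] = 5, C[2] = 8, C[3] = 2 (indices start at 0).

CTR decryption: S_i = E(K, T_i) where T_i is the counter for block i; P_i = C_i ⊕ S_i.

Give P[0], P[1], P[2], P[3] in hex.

P[0] = E, P[1] = F, P[2] = F, P[3] = A

P[0]: T = 8, S = E(K, T) = 9; 7 ⊕ 9 = E.
P[1]: T = 9, S = E(K, T) = A; 5 ⊕ A = F.
P[2]: T = A, S = E(K, T) = 7; 8 ⊕ 7 = F.
P[3]: T = B, S = E(K, T) = 8; 2 ⊕ 8 = A.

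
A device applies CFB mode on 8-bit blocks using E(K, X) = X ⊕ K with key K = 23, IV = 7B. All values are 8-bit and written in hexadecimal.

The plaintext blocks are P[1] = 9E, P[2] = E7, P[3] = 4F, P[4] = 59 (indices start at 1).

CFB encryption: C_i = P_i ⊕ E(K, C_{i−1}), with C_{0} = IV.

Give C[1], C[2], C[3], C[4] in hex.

C[1] = C6, C[2] = 02, C[3] = 6E, C[4] = 14

C[1]: E(K, 7B) = 58; 9E ⊕ 58 = C6.
C[2]: E(K, C6) = E5; E7 ⊕ E5 = 02.
C[3]: E(K, 02) = 21; 4F ⊕ 21 = 6E.
C[4]: E(K, 6E) = 4D; 59 ⊕ 4D = 14.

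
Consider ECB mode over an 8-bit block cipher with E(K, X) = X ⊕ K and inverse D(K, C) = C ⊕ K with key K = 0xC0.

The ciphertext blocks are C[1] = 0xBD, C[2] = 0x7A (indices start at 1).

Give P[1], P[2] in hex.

ECB decryption: P_i = D(K, C_i).
P[1]: D(K, 0xBD) = 0x7D.
P[2]: D(K, 0x7A) = 0xBA.

P[1] = 0x7D, P[2] = 0xBA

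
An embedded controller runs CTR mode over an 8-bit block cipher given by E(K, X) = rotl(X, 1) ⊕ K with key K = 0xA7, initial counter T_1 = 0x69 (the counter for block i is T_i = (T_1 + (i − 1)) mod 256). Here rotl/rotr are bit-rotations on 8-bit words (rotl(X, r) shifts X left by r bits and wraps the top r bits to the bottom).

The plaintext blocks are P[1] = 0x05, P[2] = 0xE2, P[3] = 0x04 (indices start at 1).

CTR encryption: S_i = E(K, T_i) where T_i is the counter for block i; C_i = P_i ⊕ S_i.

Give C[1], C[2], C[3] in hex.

C[1]: T = 0x69, S = E(K, T) = 0x75; 0x05 ⊕ 0x75 = 0x70.
C[2]: T = 0x6A, S = E(K, T) = 0x73; 0xE2 ⊕ 0x73 = 0x91.
C[3]: T = 0x6B, S = E(K, T) = 0x71; 0x04 ⊕ 0x71 = 0x75.

C[1] = 0x70, C[2] = 0x91, C[3] = 0x75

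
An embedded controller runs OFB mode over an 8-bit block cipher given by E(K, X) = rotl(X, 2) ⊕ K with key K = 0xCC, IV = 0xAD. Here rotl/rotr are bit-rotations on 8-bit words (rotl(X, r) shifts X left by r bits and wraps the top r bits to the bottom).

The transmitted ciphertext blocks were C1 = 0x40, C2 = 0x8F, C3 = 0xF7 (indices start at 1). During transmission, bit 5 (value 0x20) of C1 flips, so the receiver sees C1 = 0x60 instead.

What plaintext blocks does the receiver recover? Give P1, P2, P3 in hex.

P1 = 0x1A, P2 = 0xAA, P3 = 0xAF

OFB decryption: S_i = E(K, S_{i−1}) with S_{0} = IV; P_i = C_i ⊕ S_i.
Only C1 changed, to 0x60. In OFB, a change in C_i flips the same bit in P_i only; the keystream is unaffected. Decrypting the received ciphertext:
P1: S = E(K, 0xAD) = 0x7A; 0x60 ⊕ 0x7A = 0x1A.
P2: S = E(K, 0x7A) = 0x25; 0x8F ⊕ 0x25 = 0xAA.
P3: S = E(K, 0x25) = 0x58; 0xF7 ⊕ 0x58 = 0xAF.
Blocks that differ from the original plaintext: P1.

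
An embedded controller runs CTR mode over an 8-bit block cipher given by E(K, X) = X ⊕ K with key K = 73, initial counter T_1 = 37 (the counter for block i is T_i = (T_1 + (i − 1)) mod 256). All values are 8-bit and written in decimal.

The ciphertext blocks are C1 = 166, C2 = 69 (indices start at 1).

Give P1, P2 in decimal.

CTR decryption: S_i = E(K, T_i) where T_i is the counter for block i; P_i = C_i ⊕ S_i.
P1: T = 37, S = E(K, T) = 108; 166 ⊕ 108 = 202.
P2: T = 38, S = E(K, T) = 111; 69 ⊕ 111 = 42.

P1 = 202, P2 = 42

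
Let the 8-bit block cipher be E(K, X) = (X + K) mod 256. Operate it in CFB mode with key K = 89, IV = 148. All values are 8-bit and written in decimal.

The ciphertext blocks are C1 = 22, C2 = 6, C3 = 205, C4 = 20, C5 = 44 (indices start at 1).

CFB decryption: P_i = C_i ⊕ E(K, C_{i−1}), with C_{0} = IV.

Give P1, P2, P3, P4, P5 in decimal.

P1: E(K, 148) = 237; 22 ⊕ 237 = 251.
P2: E(K, 22) = 111; 6 ⊕ 111 = 105.
P3: E(K, 6) = 95; 205 ⊕ 95 = 146.
P4: E(K, 205) = 38; 20 ⊕ 38 = 50.
P5: E(K, 20) = 109; 44 ⊕ 109 = 65.

P1 = 251, P2 = 105, P3 = 146, P4 = 50, P5 = 65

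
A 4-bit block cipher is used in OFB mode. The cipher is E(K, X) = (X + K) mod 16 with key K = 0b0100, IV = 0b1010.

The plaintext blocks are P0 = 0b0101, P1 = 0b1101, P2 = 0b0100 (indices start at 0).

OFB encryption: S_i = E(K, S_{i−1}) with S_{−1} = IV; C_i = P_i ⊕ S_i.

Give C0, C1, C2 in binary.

C0 = 0b1011, C1 = 0b1111, C2 = 0b0010

C0: S = E(K, 0b1010) = 0b1110; 0b0101 ⊕ 0b1110 = 0b1011.
C1: S = E(K, 0b1110) = 0b0010; 0b1101 ⊕ 0b0010 = 0b1111.
C2: S = E(K, 0b0010) = 0b0110; 0b0100 ⊕ 0b0110 = 0b0010.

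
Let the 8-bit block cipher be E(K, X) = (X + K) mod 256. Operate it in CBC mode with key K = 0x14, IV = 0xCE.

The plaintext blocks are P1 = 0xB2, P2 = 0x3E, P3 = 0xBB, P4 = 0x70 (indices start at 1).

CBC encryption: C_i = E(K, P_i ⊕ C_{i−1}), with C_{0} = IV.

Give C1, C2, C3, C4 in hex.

C1: P1 ⊕ 0xCE = 0x7C; E(K, 0x7C) = 0x90.
C2: P2 ⊕ 0x90 = 0xAE; E(K, 0xAE) = 0xC2.
C3: P3 ⊕ 0xC2 = 0x79; E(K, 0x79) = 0x8D.
C4: P4 ⊕ 0x8D = 0xFD; E(K, 0xFD) = 0x11.

C1 = 0x90, C2 = 0xC2, C3 = 0x8D, C4 = 0x11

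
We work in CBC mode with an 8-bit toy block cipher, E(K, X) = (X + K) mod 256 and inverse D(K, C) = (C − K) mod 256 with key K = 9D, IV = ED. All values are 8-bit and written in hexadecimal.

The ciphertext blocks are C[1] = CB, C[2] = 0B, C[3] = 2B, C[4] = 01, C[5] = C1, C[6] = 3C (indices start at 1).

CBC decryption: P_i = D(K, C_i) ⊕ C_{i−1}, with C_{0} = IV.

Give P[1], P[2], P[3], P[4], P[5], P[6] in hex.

P[1] = C3, P[2] = A5, P[3] = 85, P[4] = 4F, P[5] = 25, P[6] = 5E

P[1]: D(K, CB) = 2E; 2E ⊕ ED = C3.
P[2]: D(K, 0B) = 6E; 6E ⊕ CB = A5.
P[3]: D(K, 2B) = 8E; 8E ⊕ 0B = 85.
P[4]: D(K, 01) = 64; 64 ⊕ 2B = 4F.
P[5]: D(K, C1) = 24; 24 ⊕ 01 = 25.
P[6]: D(K, 3C) = 9F; 9F ⊕ C1 = 5E.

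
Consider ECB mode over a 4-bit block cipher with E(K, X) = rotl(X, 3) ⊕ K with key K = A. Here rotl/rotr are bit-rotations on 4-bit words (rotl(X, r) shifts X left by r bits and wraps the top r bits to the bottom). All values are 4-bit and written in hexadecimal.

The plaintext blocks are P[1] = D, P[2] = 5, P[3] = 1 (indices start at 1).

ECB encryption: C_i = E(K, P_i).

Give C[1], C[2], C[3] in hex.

C[1]: E(K, D) = 4.
C[2]: E(K, 5) = 0.
C[3]: E(K, 1) = 2.

C[1] = 4, C[2] = 0, C[3] = 2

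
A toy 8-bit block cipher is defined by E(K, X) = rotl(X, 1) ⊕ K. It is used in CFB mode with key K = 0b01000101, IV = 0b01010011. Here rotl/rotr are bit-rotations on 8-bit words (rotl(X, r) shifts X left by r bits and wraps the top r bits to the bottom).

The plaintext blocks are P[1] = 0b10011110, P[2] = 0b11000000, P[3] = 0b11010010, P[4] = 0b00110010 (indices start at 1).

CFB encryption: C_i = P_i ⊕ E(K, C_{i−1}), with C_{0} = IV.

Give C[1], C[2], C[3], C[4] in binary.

C[1]: E(K, 0b01010011) = 0b11100011; 0b10011110 ⊕ 0b11100011 = 0b01111101.
C[2]: E(K, 0b01111101) = 0b10111111; 0b11000000 ⊕ 0b10111111 = 0b01111111.
C[3]: E(K, 0b01111111) = 0b10111011; 0b11010010 ⊕ 0b10111011 = 0b01101001.
C[4]: E(K, 0b01101001) = 0b10010111; 0b00110010 ⊕ 0b10010111 = 0b10100101.

C[1] = 0b01111101, C[2] = 0b01111111, C[3] = 0b01101001, C[4] = 0b10100101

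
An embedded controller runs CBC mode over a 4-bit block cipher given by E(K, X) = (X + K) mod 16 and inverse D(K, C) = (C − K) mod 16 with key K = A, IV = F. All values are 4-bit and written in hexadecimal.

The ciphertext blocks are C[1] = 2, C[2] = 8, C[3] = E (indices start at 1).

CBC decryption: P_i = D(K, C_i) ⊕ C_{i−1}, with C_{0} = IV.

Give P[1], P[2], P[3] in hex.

P[1]: D(K, 2) = 8; 8 ⊕ F = 7.
P[2]: D(K, 8) = E; E ⊕ 2 = C.
P[3]: D(K, E) = 4; 4 ⊕ 8 = C.

P[1] = 7, P[2] = C, P[3] = C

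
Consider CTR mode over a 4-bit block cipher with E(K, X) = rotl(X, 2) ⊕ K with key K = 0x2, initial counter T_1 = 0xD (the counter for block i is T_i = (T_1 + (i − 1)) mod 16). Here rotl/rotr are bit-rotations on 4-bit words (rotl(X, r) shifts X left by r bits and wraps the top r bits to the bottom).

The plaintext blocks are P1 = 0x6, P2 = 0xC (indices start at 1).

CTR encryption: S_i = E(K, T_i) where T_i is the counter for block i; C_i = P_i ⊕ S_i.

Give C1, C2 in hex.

C1: T = 0xD, S = E(K, T) = 0x5; 0x6 ⊕ 0x5 = 0x3.
C2: T = 0xE, S = E(K, T) = 0x9; 0xC ⊕ 0x9 = 0x5.

C1 = 0x3, C2 = 0x5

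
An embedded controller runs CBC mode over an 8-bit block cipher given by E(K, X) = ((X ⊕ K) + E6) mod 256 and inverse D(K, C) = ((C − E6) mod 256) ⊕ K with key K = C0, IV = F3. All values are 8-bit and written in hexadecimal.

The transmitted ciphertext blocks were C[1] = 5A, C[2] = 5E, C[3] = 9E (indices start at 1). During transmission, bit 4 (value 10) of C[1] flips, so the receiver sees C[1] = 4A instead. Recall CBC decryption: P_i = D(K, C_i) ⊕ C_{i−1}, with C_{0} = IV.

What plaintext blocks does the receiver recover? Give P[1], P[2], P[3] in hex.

P[1] = 57, P[2] = F2, P[3] = 26

Only C[1] changed, to 4A. In CBC, a change in C_i garbles P_i and flips the same bit in P_{i+1}. Decrypting the received ciphertext:
P[1]: D(K, 4A) = A4; A4 ⊕ F3 = 57.
P[2]: D(K, 5E) = B8; B8 ⊕ 4A = F2.
P[3]: D(K, 9E) = 78; 78 ⊕ 5E = 26.
Blocks that differ from the original plaintext: P[1], P[2].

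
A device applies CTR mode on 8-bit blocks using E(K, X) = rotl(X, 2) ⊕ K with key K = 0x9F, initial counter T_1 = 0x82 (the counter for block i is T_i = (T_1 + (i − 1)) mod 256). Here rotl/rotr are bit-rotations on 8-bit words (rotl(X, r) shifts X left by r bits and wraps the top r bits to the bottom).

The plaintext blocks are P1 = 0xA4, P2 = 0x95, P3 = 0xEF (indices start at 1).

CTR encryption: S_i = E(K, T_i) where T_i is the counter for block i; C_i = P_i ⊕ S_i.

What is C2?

C2 = 0x04

C1: T = 0x82, S = E(K, T) = 0x95; 0xA4 ⊕ 0x95 = 0x31.
C2: T = 0x83, S = E(K, T) = 0x91; 0x95 ⊕ 0x91 = 0x04.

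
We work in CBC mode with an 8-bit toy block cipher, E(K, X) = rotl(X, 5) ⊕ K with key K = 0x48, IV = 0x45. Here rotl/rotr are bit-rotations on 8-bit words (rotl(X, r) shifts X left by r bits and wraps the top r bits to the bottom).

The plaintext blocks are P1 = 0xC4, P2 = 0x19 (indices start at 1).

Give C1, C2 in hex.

CBC encryption: C_i = E(K, P_i ⊕ C_{i−1}), with C_{0} = IV.
C1: P1 ⊕ 0x45 = 0x81; E(K, 0x81) = 0x78.
C2: P2 ⊕ 0x78 = 0x61; E(K, 0x61) = 0x64.

C1 = 0x78, C2 = 0x64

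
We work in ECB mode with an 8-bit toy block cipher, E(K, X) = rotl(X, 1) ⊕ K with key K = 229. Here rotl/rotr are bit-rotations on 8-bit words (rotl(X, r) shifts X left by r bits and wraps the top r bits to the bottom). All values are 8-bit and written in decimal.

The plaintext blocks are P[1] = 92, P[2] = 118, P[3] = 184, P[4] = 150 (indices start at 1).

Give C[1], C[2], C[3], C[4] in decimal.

C[1] = 93, C[2] = 9, C[3] = 148, C[4] = 200

ECB encryption: C_i = E(K, P_i).
C[1]: E(K, 92) = 93.
C[2]: E(K, 118) = 9.
C[3]: E(K, 184) = 148.
C[4]: E(K, 150) = 200.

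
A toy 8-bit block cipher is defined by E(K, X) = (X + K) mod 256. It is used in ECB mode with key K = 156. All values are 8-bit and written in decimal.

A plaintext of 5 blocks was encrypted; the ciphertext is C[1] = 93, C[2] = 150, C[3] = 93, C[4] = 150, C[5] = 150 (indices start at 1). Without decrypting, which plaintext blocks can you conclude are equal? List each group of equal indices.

ECB encrypts each block independently with the same key, so equal ciphertext blocks imply equal plaintext blocks.
C[1] = C[3] = 93, so P[1] = P[3].
C[2] = C[4] = C[5] = 150, so P[2] = P[4] = P[5].

P[1] = P[3]; P[2] = P[4] = P[5]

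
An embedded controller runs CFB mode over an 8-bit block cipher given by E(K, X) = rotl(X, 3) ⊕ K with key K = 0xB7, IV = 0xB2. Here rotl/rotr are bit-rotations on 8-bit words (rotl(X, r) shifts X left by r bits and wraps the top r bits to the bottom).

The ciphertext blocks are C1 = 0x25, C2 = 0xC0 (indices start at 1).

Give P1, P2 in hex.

CFB decryption: P_i = C_i ⊕ E(K, C_{i−1}), with C_{0} = IV.
P1: E(K, 0xB2) = 0x22; 0x25 ⊕ 0x22 = 0x07.
P2: E(K, 0x25) = 0x9E; 0xC0 ⊕ 0x9E = 0x5E.

P1 = 0x07, P2 = 0x5E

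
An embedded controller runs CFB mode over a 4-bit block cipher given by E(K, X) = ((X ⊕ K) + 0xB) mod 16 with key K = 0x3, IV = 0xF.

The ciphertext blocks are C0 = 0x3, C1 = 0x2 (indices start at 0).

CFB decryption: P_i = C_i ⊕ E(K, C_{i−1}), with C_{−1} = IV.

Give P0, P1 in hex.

P0 = 0x4, P1 = 0x9

P0: E(K, 0xF) = 0x7; 0x3 ⊕ 0x7 = 0x4.
P1: E(K, 0x3) = 0xB; 0x2 ⊕ 0xB = 0x9.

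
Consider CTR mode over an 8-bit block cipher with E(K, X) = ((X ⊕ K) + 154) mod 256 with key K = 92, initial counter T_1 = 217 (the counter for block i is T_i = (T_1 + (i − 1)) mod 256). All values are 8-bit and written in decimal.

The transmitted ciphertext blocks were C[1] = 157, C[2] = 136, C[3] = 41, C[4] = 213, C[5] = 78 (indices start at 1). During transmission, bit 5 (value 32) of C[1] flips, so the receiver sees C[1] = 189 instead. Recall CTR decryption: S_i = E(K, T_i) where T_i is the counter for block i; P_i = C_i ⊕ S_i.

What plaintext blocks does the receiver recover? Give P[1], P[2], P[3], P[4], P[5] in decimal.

P[1] = 162, P[2] = 168, P[3] = 8, P[4] = 207, P[5] = 85

Only C[1] changed, to 189. In CTR, a change in C_i flips the same bit in P_i only; the keystream is unaffected. Decrypting the received ciphertext:
P[1]: T = 217, S = E(K, T) = 31; 189 ⊕ 31 = 162.
P[2]: T = 218, S = E(K, T) = 32; 136 ⊕ 32 = 168.
P[3]: T = 219, S = E(K, T) = 33; 41 ⊕ 33 = 8.
P[4]: T = 220, S = E(K, T) = 26; 213 ⊕ 26 = 207.
P[5]: T = 221, S = E(K, T) = 27; 78 ⊕ 27 = 85.
Blocks that differ from the original plaintext: P[1].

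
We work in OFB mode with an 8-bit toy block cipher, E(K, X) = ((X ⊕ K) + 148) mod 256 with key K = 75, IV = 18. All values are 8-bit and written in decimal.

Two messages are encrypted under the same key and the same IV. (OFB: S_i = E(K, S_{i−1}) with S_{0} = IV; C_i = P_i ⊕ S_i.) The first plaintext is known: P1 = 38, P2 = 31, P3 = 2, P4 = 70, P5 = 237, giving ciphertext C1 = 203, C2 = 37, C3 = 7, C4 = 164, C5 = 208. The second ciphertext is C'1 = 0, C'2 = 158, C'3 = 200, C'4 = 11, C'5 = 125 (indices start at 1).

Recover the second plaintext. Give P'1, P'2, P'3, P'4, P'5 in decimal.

In OFB with a reused IV, both messages share the same keystream S_i, so C_i ⊕ C'_i = P_i ⊕ P'_i and thus P'_i = P_i ⊕ C_i ⊕ C'_i.
P'1: 38 ⊕ 203 ⊕ 0 = 237.
P'2: 31 ⊕ 37 ⊕ 158 = 164.
P'3: 2 ⊕ 7 ⊕ 200 = 205.
P'4: 70 ⊕ 164 ⊕ 11 = 233.
P'5: 237 ⊕ 208 ⊕ 125 = 64.

P'1 = 237, P'2 = 164, P'3 = 205, P'4 = 233, P'5 = 64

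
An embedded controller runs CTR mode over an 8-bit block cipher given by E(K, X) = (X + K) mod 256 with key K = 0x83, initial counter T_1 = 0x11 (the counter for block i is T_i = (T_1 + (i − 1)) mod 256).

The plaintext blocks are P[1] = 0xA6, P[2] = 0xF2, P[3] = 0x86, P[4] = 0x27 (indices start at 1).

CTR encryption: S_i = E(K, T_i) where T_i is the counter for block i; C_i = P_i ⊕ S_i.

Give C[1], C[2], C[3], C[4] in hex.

C[1]: T = 0x11, S = E(K, T) = 0x94; 0xA6 ⊕ 0x94 = 0x32.
C[2]: T = 0x12, S = E(K, T) = 0x95; 0xF2 ⊕ 0x95 = 0x67.
C[3]: T = 0x13, S = E(K, T) = 0x96; 0x86 ⊕ 0x96 = 0x10.
C[4]: T = 0x14, S = E(K, T) = 0x97; 0x27 ⊕ 0x97 = 0xB0.

C[1] = 0x32, C[2] = 0x67, C[3] = 0x10, C[4] = 0xB0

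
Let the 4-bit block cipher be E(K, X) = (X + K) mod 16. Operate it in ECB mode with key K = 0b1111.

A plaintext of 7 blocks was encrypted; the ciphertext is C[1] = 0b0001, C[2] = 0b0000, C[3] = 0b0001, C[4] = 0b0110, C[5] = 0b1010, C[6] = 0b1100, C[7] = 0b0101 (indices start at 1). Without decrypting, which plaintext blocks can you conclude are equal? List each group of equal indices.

ECB encrypts each block independently with the same key, so equal ciphertext blocks imply equal plaintext blocks.
C[1] = C[3] = 0b0001, so P[1] = P[3].

P[1] = P[3]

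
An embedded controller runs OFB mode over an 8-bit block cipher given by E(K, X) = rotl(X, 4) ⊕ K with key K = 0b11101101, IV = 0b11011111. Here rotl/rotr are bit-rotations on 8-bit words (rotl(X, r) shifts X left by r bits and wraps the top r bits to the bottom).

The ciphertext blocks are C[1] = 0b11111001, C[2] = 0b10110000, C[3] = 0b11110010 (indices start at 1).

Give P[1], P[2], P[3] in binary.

OFB decryption: S_i = E(K, S_{i−1}) with S_{0} = IV; P_i = C_i ⊕ S_i.
P[1]: S = E(K, 0b11011111) = 0b00010000; 0b11111001 ⊕ 0b00010000 = 0b11101001.
P[2]: S = E(K, 0b00010000) = 0b11101100; 0b10110000 ⊕ 0b11101100 = 0b01011100.
P[3]: S = E(K, 0b11101100) = 0b00100011; 0b11110010 ⊕ 0b00100011 = 0b11010001.

P[1] = 0b11101001, P[2] = 0b01011100, P[3] = 0b11010001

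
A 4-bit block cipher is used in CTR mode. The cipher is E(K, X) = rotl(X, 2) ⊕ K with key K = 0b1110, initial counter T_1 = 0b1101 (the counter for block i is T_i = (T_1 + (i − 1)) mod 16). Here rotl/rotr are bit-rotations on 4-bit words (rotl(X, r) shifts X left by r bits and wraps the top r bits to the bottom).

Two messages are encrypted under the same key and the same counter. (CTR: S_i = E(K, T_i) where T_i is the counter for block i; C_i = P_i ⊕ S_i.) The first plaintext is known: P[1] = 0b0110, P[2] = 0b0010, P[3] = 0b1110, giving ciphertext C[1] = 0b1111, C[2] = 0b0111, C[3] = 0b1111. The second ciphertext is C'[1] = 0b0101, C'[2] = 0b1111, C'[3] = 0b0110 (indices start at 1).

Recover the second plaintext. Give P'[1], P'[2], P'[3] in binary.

In CTR with a reused counter, both messages share the same keystream S_i, so C_i ⊕ C'_i = P_i ⊕ P'_i and thus P'_i = P_i ⊕ C_i ⊕ C'_i.
P'[1]: 0b0110 ⊕ 0b1111 ⊕ 0b0101 = 0b1100.
P'[2]: 0b0010 ⊕ 0b0111 ⊕ 0b1111 = 0b1010.
P'[3]: 0b1110 ⊕ 0b1111 ⊕ 0b0110 = 0b0111.

P'[1] = 0b1100, P'[2] = 0b1010, P'[3] = 0b0111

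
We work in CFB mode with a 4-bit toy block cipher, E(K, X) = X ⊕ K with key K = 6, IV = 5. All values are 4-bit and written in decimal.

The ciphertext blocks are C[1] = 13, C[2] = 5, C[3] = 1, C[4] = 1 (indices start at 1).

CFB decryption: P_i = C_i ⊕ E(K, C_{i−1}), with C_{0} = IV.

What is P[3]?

P[3] = 2

P[3]: E(K, 5) = 3; 1 ⊕ 3 = 2.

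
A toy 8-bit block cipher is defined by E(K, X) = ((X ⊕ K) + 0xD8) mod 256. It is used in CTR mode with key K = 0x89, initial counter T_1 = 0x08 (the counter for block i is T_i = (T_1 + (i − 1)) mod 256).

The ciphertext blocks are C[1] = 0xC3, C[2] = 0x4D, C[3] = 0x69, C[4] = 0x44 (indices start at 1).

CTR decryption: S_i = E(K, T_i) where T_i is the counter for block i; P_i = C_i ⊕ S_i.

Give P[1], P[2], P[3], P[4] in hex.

P[1]: T = 0x08, S = E(K, T) = 0x59; 0xC3 ⊕ 0x59 = 0x9A.
P[2]: T = 0x09, S = E(K, T) = 0x58; 0x4D ⊕ 0x58 = 0x15.
P[3]: T = 0x0A, S = E(K, T) = 0x5B; 0x69 ⊕ 0x5B = 0x32.
P[4]: T = 0x0B, S = E(K, T) = 0x5A; 0x44 ⊕ 0x5A = 0x1E.

P[1] = 0x9A, P[2] = 0x15, P[3] = 0x32, P[4] = 0x1E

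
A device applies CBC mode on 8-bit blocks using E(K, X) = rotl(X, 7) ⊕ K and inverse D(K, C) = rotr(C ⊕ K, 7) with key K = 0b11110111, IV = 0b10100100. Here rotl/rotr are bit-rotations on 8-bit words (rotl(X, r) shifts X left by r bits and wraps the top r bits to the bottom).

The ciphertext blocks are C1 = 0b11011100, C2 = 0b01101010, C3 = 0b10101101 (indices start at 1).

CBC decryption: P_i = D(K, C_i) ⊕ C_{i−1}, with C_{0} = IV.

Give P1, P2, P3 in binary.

P1 = 0b11110010, P2 = 0b11100111, P3 = 0b11011110

P1: D(K, 0b11011100) = 0b01010110; 0b01010110 ⊕ 0b10100100 = 0b11110010.
P2: D(K, 0b01101010) = 0b00111011; 0b00111011 ⊕ 0b11011100 = 0b11100111.
P3: D(K, 0b10101101) = 0b10110100; 0b10110100 ⊕ 0b01101010 = 0b11011110.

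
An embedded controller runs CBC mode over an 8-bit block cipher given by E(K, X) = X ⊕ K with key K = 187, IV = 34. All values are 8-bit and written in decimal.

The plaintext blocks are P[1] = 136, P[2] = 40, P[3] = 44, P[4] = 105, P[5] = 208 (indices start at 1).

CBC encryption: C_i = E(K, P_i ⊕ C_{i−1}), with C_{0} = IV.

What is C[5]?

C[1]: P[1] ⊕ 34 = 170; E(K, 170) = 17.
C[2]: P[2] ⊕ 17 = 57; E(K, 57) = 130.
C[3]: P[3] ⊕ 130 = 174; E(K, 174) = 21.
C[4]: P[4] ⊕ 21 = 124; E(K, 124) = 199.
C[5]: P[5] ⊕ 199 = 23; E(K, 23) = 172.

C[5] = 172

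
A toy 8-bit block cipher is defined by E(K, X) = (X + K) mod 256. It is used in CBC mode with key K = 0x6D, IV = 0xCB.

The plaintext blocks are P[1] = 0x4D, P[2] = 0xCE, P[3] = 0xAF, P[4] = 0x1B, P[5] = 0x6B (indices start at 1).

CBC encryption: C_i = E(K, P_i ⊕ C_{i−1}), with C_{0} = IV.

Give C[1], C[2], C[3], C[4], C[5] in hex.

C[1]: P[1] ⊕ 0xCB = 0x86; E(K, 0x86) = 0xF3.
C[2]: P[2] ⊕ 0xF3 = 0x3D; E(K, 0x3D) = 0xAA.
C[3]: P[3] ⊕ 0xAA = 0x05; E(K, 0x05) = 0x72.
C[4]: P[4] ⊕ 0x72 = 0x69; E(K, 0x69) = 0xD6.
C[5]: P[5] ⊕ 0xD6 = 0xBD; E(K, 0xBD) = 0x2A.

C[1] = 0xF3, C[2] = 0xAA, C[3] = 0x72, C[4] = 0xD6, C[5] = 0x2A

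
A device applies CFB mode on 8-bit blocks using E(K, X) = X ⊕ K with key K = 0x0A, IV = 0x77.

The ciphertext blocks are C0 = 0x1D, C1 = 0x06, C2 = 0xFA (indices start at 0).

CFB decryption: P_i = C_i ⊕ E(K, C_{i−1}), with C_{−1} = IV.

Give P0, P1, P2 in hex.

P0 = 0x60, P1 = 0x11, P2 = 0xF6

P0: E(K, 0x77) = 0x7D; 0x1D ⊕ 0x7D = 0x60.
P1: E(K, 0x1D) = 0x17; 0x06 ⊕ 0x17 = 0x11.
P2: E(K, 0x06) = 0x0C; 0xFA ⊕ 0x0C = 0xF6.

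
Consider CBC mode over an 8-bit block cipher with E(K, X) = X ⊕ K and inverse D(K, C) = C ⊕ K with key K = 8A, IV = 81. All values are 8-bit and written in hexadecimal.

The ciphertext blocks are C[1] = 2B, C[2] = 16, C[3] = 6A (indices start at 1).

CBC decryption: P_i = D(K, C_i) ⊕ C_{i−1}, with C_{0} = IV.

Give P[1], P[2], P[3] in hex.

P[1] = 20, P[2] = B7, P[3] = F6

P[1]: D(K, 2B) = A1; A1 ⊕ 81 = 20.
P[2]: D(K, 16) = 9C; 9C ⊕ 2B = B7.
P[3]: D(K, 6A) = E0; E0 ⊕ 16 = F6.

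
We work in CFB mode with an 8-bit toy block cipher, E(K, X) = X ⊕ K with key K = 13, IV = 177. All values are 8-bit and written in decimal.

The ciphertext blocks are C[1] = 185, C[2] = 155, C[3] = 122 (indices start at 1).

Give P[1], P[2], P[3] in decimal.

P[1] = 5, P[2] = 47, P[3] = 236

CFB decryption: P_i = C_i ⊕ E(K, C_{i−1}), with C_{0} = IV.
P[1]: E(K, 177) = 188; 185 ⊕ 188 = 5.
P[2]: E(K, 185) = 180; 155 ⊕ 180 = 47.
P[3]: E(K, 155) = 150; 122 ⊕ 150 = 236.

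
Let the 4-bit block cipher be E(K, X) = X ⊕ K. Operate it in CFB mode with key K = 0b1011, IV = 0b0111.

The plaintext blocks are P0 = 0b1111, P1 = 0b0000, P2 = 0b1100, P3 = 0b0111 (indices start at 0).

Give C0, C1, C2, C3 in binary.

C0 = 0b0011, C1 = 0b1000, C2 = 0b1111, C3 = 0b0011

CFB encryption: C_i = P_i ⊕ E(K, C_{i−1}), with C_{−1} = IV.
C0: E(K, 0b0111) = 0b1100; 0b1111 ⊕ 0b1100 = 0b0011.
C1: E(K, 0b0011) = 0b1000; 0b0000 ⊕ 0b1000 = 0b1000.
C2: E(K, 0b1000) = 0b0011; 0b1100 ⊕ 0b0011 = 0b1111.
C3: E(K, 0b1111) = 0b0100; 0b0111 ⊕ 0b0100 = 0b0011.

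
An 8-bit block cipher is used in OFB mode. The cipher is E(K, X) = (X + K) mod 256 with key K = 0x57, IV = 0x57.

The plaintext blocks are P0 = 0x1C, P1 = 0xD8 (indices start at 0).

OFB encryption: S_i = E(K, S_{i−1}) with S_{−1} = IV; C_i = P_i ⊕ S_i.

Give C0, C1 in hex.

C0: S = E(K, 0x57) = 0xAE; 0x1C ⊕ 0xAE = 0xB2.
C1: S = E(K, 0xAE) = 0x05; 0xD8 ⊕ 0x05 = 0xDD.

C0 = 0xB2, C1 = 0xDD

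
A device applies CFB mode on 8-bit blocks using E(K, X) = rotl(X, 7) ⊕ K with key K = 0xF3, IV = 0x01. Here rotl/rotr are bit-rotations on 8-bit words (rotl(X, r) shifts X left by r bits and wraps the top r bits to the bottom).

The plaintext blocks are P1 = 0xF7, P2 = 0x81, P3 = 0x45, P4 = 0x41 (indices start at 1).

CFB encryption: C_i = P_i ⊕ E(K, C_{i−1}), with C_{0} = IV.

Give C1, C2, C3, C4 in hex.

C1: E(K, 0x01) = 0x73; 0xF7 ⊕ 0x73 = 0x84.
C2: E(K, 0x84) = 0xB1; 0x81 ⊕ 0xB1 = 0x30.
C3: E(K, 0x30) = 0xEB; 0x45 ⊕ 0xEB = 0xAE.
C4: E(K, 0xAE) = 0xA4; 0x41 ⊕ 0xA4 = 0xE5.

C1 = 0x84, C2 = 0x30, C3 = 0xAE, C4 = 0xE5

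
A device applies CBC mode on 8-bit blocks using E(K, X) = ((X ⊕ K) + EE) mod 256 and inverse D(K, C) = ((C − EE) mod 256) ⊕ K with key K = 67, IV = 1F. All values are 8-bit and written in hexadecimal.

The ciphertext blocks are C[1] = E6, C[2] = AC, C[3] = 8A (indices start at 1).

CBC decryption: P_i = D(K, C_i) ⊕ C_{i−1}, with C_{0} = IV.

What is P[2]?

P[2]: D(K, AC) = D9; D9 ⊕ E6 = 3F.

P[2] = 3F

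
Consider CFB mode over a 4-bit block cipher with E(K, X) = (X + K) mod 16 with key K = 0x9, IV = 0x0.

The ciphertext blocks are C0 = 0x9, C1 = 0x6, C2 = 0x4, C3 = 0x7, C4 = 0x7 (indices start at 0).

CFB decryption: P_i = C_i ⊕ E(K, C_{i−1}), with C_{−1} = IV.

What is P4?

P4: E(K, 0x7) = 0x0; 0x7 ⊕ 0x0 = 0x7.

P4 = 0x7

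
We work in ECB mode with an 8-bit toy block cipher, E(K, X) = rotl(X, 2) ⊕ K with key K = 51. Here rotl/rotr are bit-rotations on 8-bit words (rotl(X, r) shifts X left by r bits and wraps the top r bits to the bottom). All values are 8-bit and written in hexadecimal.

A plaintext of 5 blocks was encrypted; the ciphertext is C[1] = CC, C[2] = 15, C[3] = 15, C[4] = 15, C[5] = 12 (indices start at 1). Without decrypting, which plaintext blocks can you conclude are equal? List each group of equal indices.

ECB encrypts each block independently with the same key, so equal ciphertext blocks imply equal plaintext blocks.
C[2] = C[3] = C[4] = 15, so P[2] = P[3] = P[4].

P[2] = P[3] = P[4]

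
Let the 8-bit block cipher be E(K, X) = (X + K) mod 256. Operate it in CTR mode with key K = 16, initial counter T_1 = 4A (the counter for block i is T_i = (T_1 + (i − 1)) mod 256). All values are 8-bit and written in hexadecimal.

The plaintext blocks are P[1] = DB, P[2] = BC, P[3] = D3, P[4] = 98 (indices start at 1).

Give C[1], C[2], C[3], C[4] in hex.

CTR encryption: S_i = E(K, T_i) where T_i is the counter for block i; C_i = P_i ⊕ S_i.
C[1]: T = 4A, S = E(K, T) = 60; DB ⊕ 60 = BB.
C[2]: T = 4B, S = E(K, T) = 61; BC ⊕ 61 = DD.
C[3]: T = 4C, S = E(K, T) = 62; D3 ⊕ 62 = B1.
C[4]: T = 4D, S = E(K, T) = 63; 98 ⊕ 63 = FB.

C[1] = BB, C[2] = DD, C[3] = B1, C[4] = FB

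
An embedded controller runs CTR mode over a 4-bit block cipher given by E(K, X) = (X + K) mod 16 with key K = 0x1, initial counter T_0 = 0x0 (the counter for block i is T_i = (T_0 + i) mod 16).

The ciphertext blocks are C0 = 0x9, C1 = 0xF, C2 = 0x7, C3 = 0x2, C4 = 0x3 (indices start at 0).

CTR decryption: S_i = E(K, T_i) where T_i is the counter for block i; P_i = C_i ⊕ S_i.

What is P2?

P2 = 0x4

P2: T = 0x2, S = E(K, T) = 0x3; 0x7 ⊕ 0x3 = 0x4.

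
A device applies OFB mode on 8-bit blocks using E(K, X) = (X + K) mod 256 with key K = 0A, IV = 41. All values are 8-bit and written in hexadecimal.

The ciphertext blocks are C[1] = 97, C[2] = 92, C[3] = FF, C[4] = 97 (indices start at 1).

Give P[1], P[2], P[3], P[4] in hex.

P[1] = DC, P[2] = C7, P[3] = A0, P[4] = FE

OFB decryption: S_i = E(K, S_{i−1}) with S_{0} = IV; P_i = C_i ⊕ S_i.
P[1]: S = E(K, 41) = 4B; 97 ⊕ 4B = DC.
P[2]: S = E(K, 4B) = 55; 92 ⊕ 55 = C7.
P[3]: S = E(K, 55) = 5F; FF ⊕ 5F = A0.
P[4]: S = E(K, 5F) = 69; 97 ⊕ 69 = FE.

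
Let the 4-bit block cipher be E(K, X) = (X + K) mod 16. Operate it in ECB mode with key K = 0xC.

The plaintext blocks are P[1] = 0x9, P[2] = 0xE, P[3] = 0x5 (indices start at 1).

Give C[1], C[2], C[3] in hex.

ECB encryption: C_i = E(K, P_i).
C[1]: E(K, 0x9) = 0x5.
C[2]: E(K, 0xE) = 0xA.
C[3]: E(K, 0x5) = 0x1.

C[1] = 0x5, C[2] = 0xA, C[3] = 0x1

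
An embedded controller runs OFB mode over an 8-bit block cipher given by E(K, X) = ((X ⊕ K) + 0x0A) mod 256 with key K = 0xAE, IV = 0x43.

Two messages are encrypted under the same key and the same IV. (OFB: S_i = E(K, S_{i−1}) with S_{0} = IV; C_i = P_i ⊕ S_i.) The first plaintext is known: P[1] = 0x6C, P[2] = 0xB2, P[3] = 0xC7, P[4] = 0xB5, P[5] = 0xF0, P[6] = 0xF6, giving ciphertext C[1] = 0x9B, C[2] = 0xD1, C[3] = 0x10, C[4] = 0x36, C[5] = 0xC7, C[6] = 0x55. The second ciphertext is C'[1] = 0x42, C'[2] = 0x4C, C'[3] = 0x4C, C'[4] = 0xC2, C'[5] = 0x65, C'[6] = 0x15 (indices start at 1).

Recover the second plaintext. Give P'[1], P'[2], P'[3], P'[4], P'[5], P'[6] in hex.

P'[1] = 0xB5, P'[2] = 0x2F, P'[3] = 0x9B, P'[4] = 0x41, P'[5] = 0x52, P'[6] = 0xB6

In OFB with a reused IV, both messages share the same keystream S_i, so C_i ⊕ C'_i = P_i ⊕ P'_i and thus P'_i = P_i ⊕ C_i ⊕ C'_i.
P'[1]: 0x6C ⊕ 0x9B ⊕ 0x42 = 0xB5.
P'[2]: 0xB2 ⊕ 0xD1 ⊕ 0x4C = 0x2F.
P'[3]: 0xC7 ⊕ 0x10 ⊕ 0x4C = 0x9B.
P'[4]: 0xB5 ⊕ 0x36 ⊕ 0xC2 = 0x41.
P'[5]: 0xF0 ⊕ 0xC7 ⊕ 0x65 = 0x52.
P'[6]: 0xF6 ⊕ 0x55 ⊕ 0x15 = 0xB6.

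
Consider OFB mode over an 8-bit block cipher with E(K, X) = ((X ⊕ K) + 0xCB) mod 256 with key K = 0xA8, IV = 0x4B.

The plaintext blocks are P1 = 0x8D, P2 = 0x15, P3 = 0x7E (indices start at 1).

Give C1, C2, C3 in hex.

C1 = 0x23, C2 = 0xC4, C3 = 0x3A

OFB encryption: S_i = E(K, S_{i−1}) with S_{0} = IV; C_i = P_i ⊕ S_i.
C1: S = E(K, 0x4B) = 0xAE; 0x8D ⊕ 0xAE = 0x23.
C2: S = E(K, 0xAE) = 0xD1; 0x15 ⊕ 0xD1 = 0xC4.
C3: S = E(K, 0xD1) = 0x44; 0x7E ⊕ 0x44 = 0x3A.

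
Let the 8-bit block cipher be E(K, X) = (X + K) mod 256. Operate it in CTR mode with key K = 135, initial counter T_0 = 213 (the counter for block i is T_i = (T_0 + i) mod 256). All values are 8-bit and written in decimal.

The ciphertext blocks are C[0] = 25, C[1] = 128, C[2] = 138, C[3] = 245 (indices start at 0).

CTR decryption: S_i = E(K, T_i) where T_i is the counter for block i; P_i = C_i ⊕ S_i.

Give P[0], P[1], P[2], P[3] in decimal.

P[0]: T = 213, S = E(K, T) = 92; 25 ⊕ 92 = 69.
P[1]: T = 214, S = E(K, T) = 93; 128 ⊕ 93 = 221.
P[2]: T = 215, S = E(K, T) = 94; 138 ⊕ 94 = 212.
P[3]: T = 216, S = E(K, T) = 95; 245 ⊕ 95 = 170.

P[0] = 69, P[1] = 221, P[2] = 212, P[3] = 170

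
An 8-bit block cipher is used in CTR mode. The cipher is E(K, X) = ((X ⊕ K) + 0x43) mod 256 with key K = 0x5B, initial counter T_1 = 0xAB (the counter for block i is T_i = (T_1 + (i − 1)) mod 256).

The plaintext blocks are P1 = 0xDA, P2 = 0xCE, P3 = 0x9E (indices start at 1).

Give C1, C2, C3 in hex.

CTR encryption: S_i = E(K, T_i) where T_i is the counter for block i; C_i = P_i ⊕ S_i.
C1: T = 0xAB, S = E(K, T) = 0x33; 0xDA ⊕ 0x33 = 0xE9.
C2: T = 0xAC, S = E(K, T) = 0x3A; 0xCE ⊕ 0x3A = 0xF4.
C3: T = 0xAD, S = E(K, T) = 0x39; 0x9E ⊕ 0x39 = 0xA7.

C1 = 0xE9, C2 = 0xF4, C3 = 0xA7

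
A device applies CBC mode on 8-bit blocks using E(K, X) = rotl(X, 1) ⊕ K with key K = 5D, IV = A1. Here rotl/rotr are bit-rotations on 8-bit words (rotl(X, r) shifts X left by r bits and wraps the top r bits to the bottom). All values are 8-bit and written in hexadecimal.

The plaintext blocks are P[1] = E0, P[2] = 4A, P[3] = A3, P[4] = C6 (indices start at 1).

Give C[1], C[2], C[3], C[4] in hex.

C[1] = DF, C[2] = 76, C[3] = F6, C[4] = 3D

CBC encryption: C_i = E(K, P_i ⊕ C_{i−1}), with C_{0} = IV.
C[1]: P[1] ⊕ A1 = 41; E(K, 41) = DF.
C[2]: P[2] ⊕ DF = 95; E(K, 95) = 76.
C[3]: P[3] ⊕ 76 = D5; E(K, D5) = F6.
C[4]: P[4] ⊕ F6 = 30; E(K, 30) = 3D.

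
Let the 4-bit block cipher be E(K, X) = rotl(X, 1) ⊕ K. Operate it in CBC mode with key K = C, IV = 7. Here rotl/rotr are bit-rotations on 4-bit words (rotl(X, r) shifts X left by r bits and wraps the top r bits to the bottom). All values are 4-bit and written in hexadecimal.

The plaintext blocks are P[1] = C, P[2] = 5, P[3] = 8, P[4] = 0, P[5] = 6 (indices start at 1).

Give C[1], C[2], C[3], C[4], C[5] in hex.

CBC encryption: C_i = E(K, P_i ⊕ C_{i−1}), with C_{0} = IV.
C[1]: P[1] ⊕ 7 = B; E(K, B) = B.
C[2]: P[2] ⊕ B = E; E(K, E) = 1.
C[3]: P[3] ⊕ 1 = 9; E(K, 9) = F.
C[4]: P[4] ⊕ F = F; E(K, F) = 3.
C[5]: P[5] ⊕ 3 = 5; E(K, 5) = 6.

C[1] = B, C[2] = 1, C[3] = F, C[4] = 3, C[5] = 6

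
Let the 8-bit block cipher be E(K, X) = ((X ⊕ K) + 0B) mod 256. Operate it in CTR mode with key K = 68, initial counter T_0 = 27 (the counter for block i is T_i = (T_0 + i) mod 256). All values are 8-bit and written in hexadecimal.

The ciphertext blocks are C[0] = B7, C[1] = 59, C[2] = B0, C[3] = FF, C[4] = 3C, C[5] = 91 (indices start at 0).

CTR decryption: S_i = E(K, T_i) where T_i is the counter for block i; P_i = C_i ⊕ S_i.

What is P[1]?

P[1]: T = 28, S = E(K, T) = 4B; 59 ⊕ 4B = 12.

P[1] = 12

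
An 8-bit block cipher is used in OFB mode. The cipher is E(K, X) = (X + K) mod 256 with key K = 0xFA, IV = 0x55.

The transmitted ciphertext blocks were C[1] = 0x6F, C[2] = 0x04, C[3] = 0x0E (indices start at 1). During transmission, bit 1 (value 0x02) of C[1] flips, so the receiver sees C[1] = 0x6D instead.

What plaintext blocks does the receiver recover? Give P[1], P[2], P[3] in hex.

P[1] = 0x22, P[2] = 0x4D, P[3] = 0x4D

OFB decryption: S_i = E(K, S_{i−1}) with S_{0} = IV; P_i = C_i ⊕ S_i.
Only C[1] changed, to 0x6D. In OFB, a change in C_i flips the same bit in P_i only; the keystream is unaffected. Decrypting the received ciphertext:
P[1]: S = E(K, 0x55) = 0x4F; 0x6D ⊕ 0x4F = 0x22.
P[2]: S = E(K, 0x4F) = 0x49; 0x04 ⊕ 0x49 = 0x4D.
P[3]: S = E(K, 0x49) = 0x43; 0x0E ⊕ 0x43 = 0x4D.
Blocks that differ from the original plaintext: P[1].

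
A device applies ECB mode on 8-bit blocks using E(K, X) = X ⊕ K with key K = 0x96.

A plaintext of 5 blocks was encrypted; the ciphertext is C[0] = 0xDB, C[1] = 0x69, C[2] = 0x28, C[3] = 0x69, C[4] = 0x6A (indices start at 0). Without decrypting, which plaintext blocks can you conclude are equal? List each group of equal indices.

P[1] = P[3]

ECB encrypts each block independently with the same key, so equal ciphertext blocks imply equal plaintext blocks.
C[1] = C[3] = 0x69, so P[1] = P[3].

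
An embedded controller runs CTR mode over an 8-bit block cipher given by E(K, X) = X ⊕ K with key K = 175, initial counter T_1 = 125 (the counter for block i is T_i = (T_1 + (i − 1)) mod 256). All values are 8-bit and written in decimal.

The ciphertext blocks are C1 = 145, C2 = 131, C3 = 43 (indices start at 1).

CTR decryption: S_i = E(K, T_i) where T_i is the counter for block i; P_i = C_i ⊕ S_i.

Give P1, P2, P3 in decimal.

P1 = 67, P2 = 82, P3 = 251

P1: T = 125, S = E(K, T) = 210; 145 ⊕ 210 = 67.
P2: T = 126, S = E(K, T) = 209; 131 ⊕ 209 = 82.
P3: T = 127, S = E(K, T) = 208; 43 ⊕ 208 = 251.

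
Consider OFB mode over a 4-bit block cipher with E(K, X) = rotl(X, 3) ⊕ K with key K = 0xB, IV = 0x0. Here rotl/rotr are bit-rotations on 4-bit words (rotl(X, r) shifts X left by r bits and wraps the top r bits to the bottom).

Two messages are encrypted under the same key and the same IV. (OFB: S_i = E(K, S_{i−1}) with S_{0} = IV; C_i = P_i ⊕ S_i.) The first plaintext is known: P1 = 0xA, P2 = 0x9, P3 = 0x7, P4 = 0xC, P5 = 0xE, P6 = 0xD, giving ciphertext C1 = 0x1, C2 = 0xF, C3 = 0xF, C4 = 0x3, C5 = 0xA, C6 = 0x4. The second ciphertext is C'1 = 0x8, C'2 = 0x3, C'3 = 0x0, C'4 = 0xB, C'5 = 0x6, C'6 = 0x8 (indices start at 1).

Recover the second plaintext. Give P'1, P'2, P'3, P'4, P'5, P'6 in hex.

P'1 = 0x3, P'2 = 0x5, P'3 = 0x8, P'4 = 0x4, P'5 = 0x2, P'6 = 0x1

In OFB with a reused IV, both messages share the same keystream S_i, so C_i ⊕ C'_i = P_i ⊕ P'_i and thus P'_i = P_i ⊕ C_i ⊕ C'_i.
P'1: 0xA ⊕ 0x1 ⊕ 0x8 = 0x3.
P'2: 0x9 ⊕ 0xF ⊕ 0x3 = 0x5.
P'3: 0x7 ⊕ 0xF ⊕ 0x0 = 0x8.
P'4: 0xC ⊕ 0x3 ⊕ 0xB = 0x4.
P'5: 0xE ⊕ 0xA ⊕ 0x6 = 0x2.
P'6: 0xD ⊕ 0x4 ⊕ 0x8 = 0x1.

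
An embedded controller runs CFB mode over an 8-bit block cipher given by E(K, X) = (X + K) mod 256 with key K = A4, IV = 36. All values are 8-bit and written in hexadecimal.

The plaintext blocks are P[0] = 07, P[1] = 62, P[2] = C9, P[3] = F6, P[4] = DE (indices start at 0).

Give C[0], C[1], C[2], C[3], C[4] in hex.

CFB encryption: C_i = P_i ⊕ E(K, C_{i−1}), with C_{−1} = IV.
C[0]: E(K, 36) = DA; 07 ⊕ DA = DD.
C[1]: E(K, DD) = 81; 62 ⊕ 81 = E3.
C[2]: E(K, E3) = 87; C9 ⊕ 87 = 4E.
C[3]: E(K, 4E) = F2; F6 ⊕ F2 = 04.
C[4]: E(K, 04) = A8; DE ⊕ A8 = 76.

C[0] = DD, C[1] = E3, C[2] = 4E, C[3] = 04, C[4] = 76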